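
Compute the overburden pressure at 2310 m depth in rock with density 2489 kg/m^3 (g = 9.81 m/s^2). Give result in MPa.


P = rho * g * z / 1e6
= 2489 * 9.81 * 2310 / 1e6
= 56403477.9 / 1e6
= 56.4035 MPa

56.4035


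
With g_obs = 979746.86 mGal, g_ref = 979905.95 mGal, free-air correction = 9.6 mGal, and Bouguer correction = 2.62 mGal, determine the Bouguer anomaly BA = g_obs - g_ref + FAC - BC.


BA = g_obs - g_ref + FAC - BC
= 979746.86 - 979905.95 + 9.6 - 2.62
= -152.11 mGal

-152.11


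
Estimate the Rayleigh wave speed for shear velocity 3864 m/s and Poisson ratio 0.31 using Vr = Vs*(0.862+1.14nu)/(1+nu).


Numerator factor = 0.862 + 1.14*0.31 = 1.2154
Denominator = 1 + 0.31 = 1.31
Vr = 3864 * 1.2154 / 1.31 = 3584.97 m/s

3584.97


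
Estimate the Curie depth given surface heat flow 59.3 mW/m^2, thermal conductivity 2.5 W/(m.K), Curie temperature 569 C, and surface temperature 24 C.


T_Curie - T_surf = 569 - 24 = 545 C
Convert q to W/m^2: 59.3 mW/m^2 = 0.0593 W/m^2
d = 545 * 2.5 / 0.0593 = 22976.39 m

22976.39


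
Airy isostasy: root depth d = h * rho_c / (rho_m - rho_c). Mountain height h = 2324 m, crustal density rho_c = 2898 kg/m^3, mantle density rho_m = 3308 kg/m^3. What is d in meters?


rho_m - rho_c = 3308 - 2898 = 410
d = 2324 * 2898 / 410
= 6734952 / 410
= 16426.71 m

16426.71


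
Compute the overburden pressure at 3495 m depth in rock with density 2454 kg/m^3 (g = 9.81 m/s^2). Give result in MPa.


P = rho * g * z / 1e6
= 2454 * 9.81 * 3495 / 1e6
= 84137721.3 / 1e6
= 84.1377 MPa

84.1377


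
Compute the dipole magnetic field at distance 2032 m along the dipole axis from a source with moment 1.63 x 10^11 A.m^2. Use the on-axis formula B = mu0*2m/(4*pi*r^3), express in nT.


m = 1.63 x 10^11 = 163000000000 A.m^2
2m = 326000000000 A.m^2
r^3 = 2032^3 = 8390176768
B = (4pi*10^-7) * 326000000000 / (4*pi * 8390176768) * 1e9
= 409663.682028 / 105434070786.67 * 1e9
= 3885.4962 nT

3885.4962


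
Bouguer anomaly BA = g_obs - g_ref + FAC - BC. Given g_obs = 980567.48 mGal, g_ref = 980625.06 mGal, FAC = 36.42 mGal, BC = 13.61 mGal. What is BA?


BA = g_obs - g_ref + FAC - BC
= 980567.48 - 980625.06 + 36.42 - 13.61
= -34.77 mGal

-34.77


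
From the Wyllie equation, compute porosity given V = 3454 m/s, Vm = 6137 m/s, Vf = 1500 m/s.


1/V - 1/Vm = 1/3454 - 1/6137 = 0.00012657
1/Vf - 1/Vm = 1/1500 - 1/6137 = 0.00050372
phi = 0.00012657 / 0.00050372 = 0.2513

0.2513


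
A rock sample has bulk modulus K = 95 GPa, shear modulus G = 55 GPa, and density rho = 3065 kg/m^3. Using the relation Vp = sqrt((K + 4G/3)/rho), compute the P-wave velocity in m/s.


First compute the effective modulus:
K + 4G/3 = 95e9 + 4*55e9/3 = 168333333333.33 Pa
Then divide by density:
168333333333.33 / 3065 = 54921152.8004 Pa/(kg/m^3)
Take the square root:
Vp = sqrt(54921152.8004) = 7410.88 m/s

7410.88


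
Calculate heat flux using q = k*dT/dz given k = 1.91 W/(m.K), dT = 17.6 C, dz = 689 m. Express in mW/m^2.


q = k * dT / dz * 1000
= 1.91 * 17.6 / 689 * 1000
= 0.04879 * 1000
= 48.7896 mW/m^2

48.7896


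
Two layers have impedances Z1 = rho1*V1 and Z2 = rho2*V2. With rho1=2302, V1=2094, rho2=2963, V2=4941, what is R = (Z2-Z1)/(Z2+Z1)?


Z1 = 2302 * 2094 = 4820388
Z2 = 2963 * 4941 = 14640183
R = (14640183 - 4820388) / (14640183 + 4820388) = 9819795 / 19460571 = 0.5046

0.5046


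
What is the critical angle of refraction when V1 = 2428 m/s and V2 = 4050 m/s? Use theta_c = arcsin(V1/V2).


V1/V2 = 2428/4050 = 0.599506
theta_c = arcsin(0.599506) = 36.8345 degrees

36.8345


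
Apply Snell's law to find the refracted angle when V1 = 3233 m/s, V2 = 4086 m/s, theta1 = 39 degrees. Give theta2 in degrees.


sin(theta1) = sin(39 deg) = 0.62932
sin(theta2) = V2/V1 * sin(theta1) = 4086/3233 * 0.62932 = 0.795361
theta2 = arcsin(0.795361) = 52.6894 degrees

52.6894


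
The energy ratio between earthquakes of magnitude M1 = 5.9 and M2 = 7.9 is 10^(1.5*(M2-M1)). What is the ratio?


M2 - M1 = 7.9 - 5.9 = 2.0
1.5 * 2.0 = 3.0
ratio = 10^3.0 = 1000.0

1000.0


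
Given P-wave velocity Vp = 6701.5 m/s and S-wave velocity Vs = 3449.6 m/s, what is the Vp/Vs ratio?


Vp/Vs = 6701.5 / 3449.6
= 1.9427

1.9427


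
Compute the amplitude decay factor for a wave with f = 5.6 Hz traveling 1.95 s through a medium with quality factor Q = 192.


pi*f*t/Q = pi*5.6*1.95/192 = 0.178678
A/A0 = exp(-0.178678) = 0.836375

0.836375


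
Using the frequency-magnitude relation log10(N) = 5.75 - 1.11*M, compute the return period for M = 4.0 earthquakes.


log10(N) = 5.75 - 1.11*4.0 = 1.31
N = 10^1.31 = 20.417379
T = 1/N = 1/20.417379 = 0.049 years

0.049


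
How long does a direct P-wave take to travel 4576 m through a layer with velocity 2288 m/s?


t = x / V
= 4576 / 2288
= 2.0 s

2.0


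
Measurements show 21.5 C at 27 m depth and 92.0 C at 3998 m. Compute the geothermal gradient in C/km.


dT = 92.0 - 21.5 = 70.5 C
dz = 3998 - 27 = 3971 m
gradient = dT/dz * 1000 = 70.5/3971 * 1000 = 17.7537 C/km

17.7537


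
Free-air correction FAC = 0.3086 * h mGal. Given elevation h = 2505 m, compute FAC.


FAC = 0.3086 * h
= 0.3086 * 2505
= 773.043 mGal

773.043


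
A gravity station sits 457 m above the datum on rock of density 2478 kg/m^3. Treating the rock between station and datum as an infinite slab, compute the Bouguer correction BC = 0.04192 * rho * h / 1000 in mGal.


BC = 0.04192 * rho * h / 1000
= 0.04192 * 2478 * 457 / 1000
= 47.4721 mGal

47.4721


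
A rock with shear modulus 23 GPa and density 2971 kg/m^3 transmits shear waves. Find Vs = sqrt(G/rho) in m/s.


Convert G to Pa: G = 23e9 Pa
Compute G/rho = 23e9 / 2971 = 7741501.1781
Vs = sqrt(7741501.1781) = 2782.36 m/s

2782.36


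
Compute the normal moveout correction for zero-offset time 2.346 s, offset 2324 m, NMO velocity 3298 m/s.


x/Vnmo = 2324/3298 = 0.704669
(x/Vnmo)^2 = 0.496559
t0^2 = 5.503716
sqrt(5.503716 + 0.496559) = 2.449546
dt = 2.449546 - 2.346 = 0.103546

0.103546


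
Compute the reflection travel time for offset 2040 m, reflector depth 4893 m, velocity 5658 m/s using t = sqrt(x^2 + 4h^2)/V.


x^2 + 4h^2 = 2040^2 + 4*4893^2 = 4161600 + 95765796 = 99927396
sqrt(99927396) = 9996.3691
t = 9996.3691 / 5658 = 1.7668 s

1.7668


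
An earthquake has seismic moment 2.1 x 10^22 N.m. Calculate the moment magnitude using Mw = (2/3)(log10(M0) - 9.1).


log10(M0) = log10(2.1 x 10^22) = 22.3222
Mw = 2/3 * (22.3222 - 9.1)
= 2/3 * 13.2222
= 8.81

8.81


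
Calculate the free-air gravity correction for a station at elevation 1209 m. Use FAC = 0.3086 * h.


FAC = 0.3086 * h
= 0.3086 * 1209
= 373.0974 mGal

373.0974


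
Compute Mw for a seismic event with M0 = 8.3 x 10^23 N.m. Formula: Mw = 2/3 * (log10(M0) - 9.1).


log10(M0) = log10(8.3 x 10^23) = 23.9191
Mw = 2/3 * (23.9191 - 9.1)
= 2/3 * 14.8191
= 9.88

9.88


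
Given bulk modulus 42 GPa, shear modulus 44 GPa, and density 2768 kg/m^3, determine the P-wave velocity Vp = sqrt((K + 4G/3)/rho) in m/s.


First compute the effective modulus:
K + 4G/3 = 42e9 + 4*44e9/3 = 100666666666.67 Pa
Then divide by density:
100666666666.67 / 2768 = 36368015.4143 Pa/(kg/m^3)
Take the square root:
Vp = sqrt(36368015.4143) = 6030.59 m/s

6030.59


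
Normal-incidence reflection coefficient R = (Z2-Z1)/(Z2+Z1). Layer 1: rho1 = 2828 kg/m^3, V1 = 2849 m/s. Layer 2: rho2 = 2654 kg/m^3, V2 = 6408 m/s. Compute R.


Z1 = 2828 * 2849 = 8056972
Z2 = 2654 * 6408 = 17006832
R = (17006832 - 8056972) / (17006832 + 8056972) = 8949860 / 25063804 = 0.3571

0.3571


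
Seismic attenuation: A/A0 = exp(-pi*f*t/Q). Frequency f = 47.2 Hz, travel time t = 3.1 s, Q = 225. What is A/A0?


pi*f*t/Q = pi*47.2*3.1/225 = 2.043013
A/A0 = exp(-2.043013) = 0.129638

0.129638


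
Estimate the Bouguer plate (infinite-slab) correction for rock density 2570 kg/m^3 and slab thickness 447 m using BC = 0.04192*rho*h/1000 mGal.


BC = 0.04192 * rho * h / 1000
= 0.04192 * 2570 * 447 / 1000
= 48.1573 mGal

48.1573


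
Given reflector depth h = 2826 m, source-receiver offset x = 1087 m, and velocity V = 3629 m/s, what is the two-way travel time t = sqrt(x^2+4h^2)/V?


x^2 + 4h^2 = 1087^2 + 4*2826^2 = 1181569 + 31945104 = 33126673
sqrt(33126673) = 5755.5776
t = 5755.5776 / 3629 = 1.586 s

1.586


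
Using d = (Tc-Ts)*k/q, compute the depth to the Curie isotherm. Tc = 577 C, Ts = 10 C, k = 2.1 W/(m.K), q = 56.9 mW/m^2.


T_Curie - T_surf = 577 - 10 = 567 C
Convert q to W/m^2: 56.9 mW/m^2 = 0.0569 W/m^2
d = 567 * 2.1 / 0.0569 = 20926.19 m

20926.19


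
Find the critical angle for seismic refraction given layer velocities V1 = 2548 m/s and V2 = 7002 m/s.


V1/V2 = 2548/7002 = 0.363896
theta_c = arcsin(0.363896) = 21.3397 degrees

21.3397


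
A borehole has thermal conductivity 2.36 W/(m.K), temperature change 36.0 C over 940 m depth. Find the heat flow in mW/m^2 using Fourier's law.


q = k * dT / dz * 1000
= 2.36 * 36.0 / 940 * 1000
= 0.090383 * 1000
= 90.383 mW/m^2

90.383


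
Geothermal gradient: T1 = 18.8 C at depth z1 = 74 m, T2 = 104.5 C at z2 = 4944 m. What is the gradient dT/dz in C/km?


dT = 104.5 - 18.8 = 85.7 C
dz = 4944 - 74 = 4870 m
gradient = dT/dz * 1000 = 85.7/4870 * 1000 = 17.5975 C/km

17.5975


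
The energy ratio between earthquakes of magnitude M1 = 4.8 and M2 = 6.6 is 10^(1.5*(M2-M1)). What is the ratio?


M2 - M1 = 6.6 - 4.8 = 1.8
1.5 * 1.8 = 2.7
ratio = 10^2.7 = 501.19

501.19


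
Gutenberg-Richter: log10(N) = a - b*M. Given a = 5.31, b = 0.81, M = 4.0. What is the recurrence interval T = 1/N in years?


log10(N) = 5.31 - 0.81*4.0 = 2.07
N = 10^2.07 = 117.489755
T = 1/N = 1/117.489755 = 0.0085 years

0.0085


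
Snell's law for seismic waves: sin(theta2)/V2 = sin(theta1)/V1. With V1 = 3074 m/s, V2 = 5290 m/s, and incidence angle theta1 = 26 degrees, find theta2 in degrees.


sin(theta1) = sin(26 deg) = 0.438371
sin(theta2) = V2/V1 * sin(theta1) = 5290/3074 * 0.438371 = 0.754386
theta2 = arcsin(0.754386) = 48.9718 degrees

48.9718


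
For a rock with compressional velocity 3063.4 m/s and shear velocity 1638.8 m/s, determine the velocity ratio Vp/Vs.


Vp/Vs = 3063.4 / 1638.8
= 1.8693

1.8693


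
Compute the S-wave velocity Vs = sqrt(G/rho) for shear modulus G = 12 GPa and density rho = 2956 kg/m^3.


Convert G to Pa: G = 12e9 Pa
Compute G/rho = 12e9 / 2956 = 4059539.9188
Vs = sqrt(4059539.9188) = 2014.83 m/s

2014.83


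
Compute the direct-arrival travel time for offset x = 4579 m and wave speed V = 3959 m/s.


t = x / V
= 4579 / 3959
= 1.1566 s

1.1566


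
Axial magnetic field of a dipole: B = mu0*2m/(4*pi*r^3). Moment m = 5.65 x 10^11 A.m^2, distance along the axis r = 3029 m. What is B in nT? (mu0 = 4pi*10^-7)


m = 5.65 x 10^11 = 565000000000 A.m^2
2m = 1130000000000 A.m^2
r^3 = 3029^3 = 27790593389
B = (4pi*10^-7) * 1130000000000 / (4*pi * 27790593389) * 1e9
= 1419999.879423 / 349226896119.13 * 1e9
= 4066.124 nT

4066.124


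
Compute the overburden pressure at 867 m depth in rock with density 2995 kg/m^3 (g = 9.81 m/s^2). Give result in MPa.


P = rho * g * z / 1e6
= 2995 * 9.81 * 867 / 1e6
= 25473283.65 / 1e6
= 25.4733 MPa

25.4733


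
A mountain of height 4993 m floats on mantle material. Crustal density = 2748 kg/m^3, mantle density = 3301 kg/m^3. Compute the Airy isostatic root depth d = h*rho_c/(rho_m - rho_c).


rho_m - rho_c = 3301 - 2748 = 553
d = 4993 * 2748 / 553
= 13720764 / 553
= 24811.51 m

24811.51


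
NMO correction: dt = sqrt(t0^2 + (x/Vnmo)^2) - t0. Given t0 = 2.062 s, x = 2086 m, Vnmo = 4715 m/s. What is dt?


x/Vnmo = 2086/4715 = 0.442418
(x/Vnmo)^2 = 0.195734
t0^2 = 4.251844
sqrt(4.251844 + 0.195734) = 2.108928
dt = 2.108928 - 2.062 = 0.046928

0.046928


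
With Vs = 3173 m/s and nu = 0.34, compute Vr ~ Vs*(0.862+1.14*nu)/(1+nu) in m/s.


Numerator factor = 0.862 + 1.14*0.34 = 1.2496
Denominator = 1 + 0.34 = 1.34
Vr = 3173 * 1.2496 / 1.34 = 2958.94 m/s

2958.94


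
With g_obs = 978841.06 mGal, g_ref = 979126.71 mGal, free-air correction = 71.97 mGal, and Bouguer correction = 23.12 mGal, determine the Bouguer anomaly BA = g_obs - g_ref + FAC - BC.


BA = g_obs - g_ref + FAC - BC
= 978841.06 - 979126.71 + 71.97 - 23.12
= -236.8 mGal

-236.8


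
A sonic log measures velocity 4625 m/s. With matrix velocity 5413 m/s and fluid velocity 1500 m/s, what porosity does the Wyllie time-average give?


1/V - 1/Vm = 1/4625 - 1/5413 = 3.148e-05
1/Vf - 1/Vm = 1/1500 - 1/5413 = 0.00048193
phi = 3.148e-05 / 0.00048193 = 0.0653

0.0653


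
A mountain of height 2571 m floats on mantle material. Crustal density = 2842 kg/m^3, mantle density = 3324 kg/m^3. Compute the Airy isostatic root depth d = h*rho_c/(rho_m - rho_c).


rho_m - rho_c = 3324 - 2842 = 482
d = 2571 * 2842 / 482
= 7306782 / 482
= 15159.3 m

15159.3


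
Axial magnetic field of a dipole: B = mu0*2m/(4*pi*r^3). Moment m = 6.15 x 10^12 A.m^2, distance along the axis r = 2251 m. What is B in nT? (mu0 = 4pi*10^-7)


m = 6.15 x 10^12 = 6150000000000 A.m^2
2m = 12300000000000 A.m^2
r^3 = 2251^3 = 11405819251
B = (4pi*10^-7) * 12300000000000 / (4*pi * 11405819251) * 1e9
= 15456635.855662 / 143329751868.46 * 1e9
= 107839.6889 nT

107839.6889


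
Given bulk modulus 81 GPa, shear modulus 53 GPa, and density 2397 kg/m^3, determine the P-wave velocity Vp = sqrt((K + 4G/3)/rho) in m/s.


First compute the effective modulus:
K + 4G/3 = 81e9 + 4*53e9/3 = 151666666666.67 Pa
Then divide by density:
151666666666.67 / 2397 = 63273536.3649 Pa/(kg/m^3)
Take the square root:
Vp = sqrt(63273536.3649) = 7954.47 m/s

7954.47


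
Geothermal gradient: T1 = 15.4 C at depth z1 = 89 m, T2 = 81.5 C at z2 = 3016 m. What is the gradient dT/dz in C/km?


dT = 81.5 - 15.4 = 66.1 C
dz = 3016 - 89 = 2927 m
gradient = dT/dz * 1000 = 66.1/2927 * 1000 = 22.5828 C/km

22.5828


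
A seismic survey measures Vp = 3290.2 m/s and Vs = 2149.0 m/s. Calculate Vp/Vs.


Vp/Vs = 3290.2 / 2149.0
= 1.531

1.531


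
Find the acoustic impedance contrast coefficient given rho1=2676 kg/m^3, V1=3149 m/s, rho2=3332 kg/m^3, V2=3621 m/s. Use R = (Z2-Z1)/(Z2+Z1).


Z1 = 2676 * 3149 = 8426724
Z2 = 3332 * 3621 = 12065172
R = (12065172 - 8426724) / (12065172 + 8426724) = 3638448 / 20491896 = 0.1776

0.1776


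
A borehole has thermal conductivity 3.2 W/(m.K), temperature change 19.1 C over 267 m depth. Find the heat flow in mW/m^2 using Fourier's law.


q = k * dT / dz * 1000
= 3.2 * 19.1 / 267 * 1000
= 0.228914 * 1000
= 228.9139 mW/m^2

228.9139


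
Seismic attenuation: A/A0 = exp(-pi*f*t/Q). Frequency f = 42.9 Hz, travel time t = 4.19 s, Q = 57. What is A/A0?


pi*f*t/Q = pi*42.9*4.19/57 = 9.907095
A/A0 = exp(-9.907095) = 5e-05

5.000000e-05


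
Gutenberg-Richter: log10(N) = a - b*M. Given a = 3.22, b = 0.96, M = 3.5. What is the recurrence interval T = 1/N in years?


log10(N) = 3.22 - 0.96*3.5 = -0.14
N = 10^-0.14 = 0.724436
T = 1/N = 1/0.724436 = 1.3804 years

1.3804


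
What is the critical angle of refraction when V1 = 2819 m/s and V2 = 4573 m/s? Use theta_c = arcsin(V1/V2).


V1/V2 = 2819/4573 = 0.616444
theta_c = arcsin(0.616444) = 38.0569 degrees

38.0569


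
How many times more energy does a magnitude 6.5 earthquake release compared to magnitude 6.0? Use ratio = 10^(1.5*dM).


M2 - M1 = 6.5 - 6.0 = 0.5
1.5 * 0.5 = 0.75
ratio = 10^0.75 = 5.62

5.62


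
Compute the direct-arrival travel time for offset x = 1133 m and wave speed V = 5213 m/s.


t = x / V
= 1133 / 5213
= 0.2173 s

0.2173


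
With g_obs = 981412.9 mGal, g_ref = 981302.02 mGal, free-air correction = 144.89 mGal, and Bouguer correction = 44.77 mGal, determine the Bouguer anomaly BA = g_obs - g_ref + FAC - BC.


BA = g_obs - g_ref + FAC - BC
= 981412.9 - 981302.02 + 144.89 - 44.77
= 211.0 mGal

211.0


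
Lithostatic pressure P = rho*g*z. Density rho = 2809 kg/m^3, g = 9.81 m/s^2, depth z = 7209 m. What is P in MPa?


P = rho * g * z / 1e6
= 2809 * 9.81 * 7209 / 1e6
= 198653294.61 / 1e6
= 198.6533 MPa

198.6533


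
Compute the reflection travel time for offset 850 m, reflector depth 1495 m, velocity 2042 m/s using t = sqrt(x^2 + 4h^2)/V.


x^2 + 4h^2 = 850^2 + 4*1495^2 = 722500 + 8940100 = 9662600
sqrt(9662600) = 3108.4723
t = 3108.4723 / 2042 = 1.5223 s

1.5223


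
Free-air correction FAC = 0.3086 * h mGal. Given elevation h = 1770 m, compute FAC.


FAC = 0.3086 * h
= 0.3086 * 1770
= 546.222 mGal

546.222


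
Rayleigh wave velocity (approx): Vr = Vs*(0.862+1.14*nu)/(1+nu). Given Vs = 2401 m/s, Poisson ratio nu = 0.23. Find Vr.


Numerator factor = 0.862 + 1.14*0.23 = 1.1242
Denominator = 1 + 0.23 = 1.23
Vr = 2401 * 1.1242 / 1.23 = 2194.47 m/s

2194.47


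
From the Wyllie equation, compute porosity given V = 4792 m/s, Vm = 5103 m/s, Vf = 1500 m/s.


1/V - 1/Vm = 1/4792 - 1/5103 = 1.272e-05
1/Vf - 1/Vm = 1/1500 - 1/5103 = 0.0004707
phi = 1.272e-05 / 0.0004707 = 0.027

0.027


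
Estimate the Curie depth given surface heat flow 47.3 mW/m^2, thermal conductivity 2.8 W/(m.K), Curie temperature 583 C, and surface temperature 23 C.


T_Curie - T_surf = 583 - 23 = 560 C
Convert q to W/m^2: 47.3 mW/m^2 = 0.0473 W/m^2
d = 560 * 2.8 / 0.0473 = 33150.11 m

33150.11


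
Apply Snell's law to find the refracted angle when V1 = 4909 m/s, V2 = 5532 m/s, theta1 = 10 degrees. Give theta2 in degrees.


sin(theta1) = sin(10 deg) = 0.173648
sin(theta2) = V2/V1 * sin(theta1) = 5532/4909 * 0.173648 = 0.195686
theta2 = arcsin(0.195686) = 11.2848 degrees

11.2848


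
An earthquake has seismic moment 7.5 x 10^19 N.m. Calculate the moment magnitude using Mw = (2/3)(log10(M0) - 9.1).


log10(M0) = log10(7.5 x 10^19) = 19.8751
Mw = 2/3 * (19.8751 - 9.1)
= 2/3 * 10.7751
= 7.18

7.18


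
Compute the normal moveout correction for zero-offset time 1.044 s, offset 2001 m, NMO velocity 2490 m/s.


x/Vnmo = 2001/2490 = 0.803614
(x/Vnmo)^2 = 0.645796
t0^2 = 1.089936
sqrt(1.089936 + 0.645796) = 1.317472
dt = 1.317472 - 1.044 = 0.273472

0.273472


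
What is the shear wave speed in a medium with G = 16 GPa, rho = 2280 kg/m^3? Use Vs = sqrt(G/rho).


Convert G to Pa: G = 16e9 Pa
Compute G/rho = 16e9 / 2280 = 7017543.8596
Vs = sqrt(7017543.8596) = 2649.06 m/s

2649.06


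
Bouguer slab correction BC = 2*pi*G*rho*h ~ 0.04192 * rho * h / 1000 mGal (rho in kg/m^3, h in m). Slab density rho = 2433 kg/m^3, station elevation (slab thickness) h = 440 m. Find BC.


BC = 0.04192 * rho * h / 1000
= 0.04192 * 2433 * 440 / 1000
= 44.8762 mGal

44.8762


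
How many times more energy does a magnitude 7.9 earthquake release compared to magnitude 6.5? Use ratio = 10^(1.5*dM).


M2 - M1 = 7.9 - 6.5 = 1.4
1.5 * 1.4 = 2.1
ratio = 10^2.1 = 125.89

125.89


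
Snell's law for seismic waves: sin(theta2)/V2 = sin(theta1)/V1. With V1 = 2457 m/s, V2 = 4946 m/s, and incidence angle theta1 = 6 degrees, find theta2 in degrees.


sin(theta1) = sin(6 deg) = 0.104528
sin(theta2) = V2/V1 * sin(theta1) = 4946/2457 * 0.104528 = 0.210418
theta2 = arcsin(0.210418) = 12.1469 degrees

12.1469


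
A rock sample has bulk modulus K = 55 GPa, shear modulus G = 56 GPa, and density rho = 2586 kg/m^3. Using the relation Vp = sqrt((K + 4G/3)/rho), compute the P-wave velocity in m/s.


First compute the effective modulus:
K + 4G/3 = 55e9 + 4*56e9/3 = 129666666666.67 Pa
Then divide by density:
129666666666.67 / 2586 = 50141789.1209 Pa/(kg/m^3)
Take the square root:
Vp = sqrt(50141789.1209) = 7081.09 m/s

7081.09


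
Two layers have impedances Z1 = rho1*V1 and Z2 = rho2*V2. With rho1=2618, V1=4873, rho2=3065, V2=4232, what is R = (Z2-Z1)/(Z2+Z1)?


Z1 = 2618 * 4873 = 12757514
Z2 = 3065 * 4232 = 12971080
R = (12971080 - 12757514) / (12971080 + 12757514) = 213566 / 25728594 = 0.0083

0.0083


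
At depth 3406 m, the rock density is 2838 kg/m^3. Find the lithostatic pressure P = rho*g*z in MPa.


P = rho * g * z / 1e6
= 2838 * 9.81 * 3406 / 1e6
= 94825696.68 / 1e6
= 94.8257 MPa

94.8257


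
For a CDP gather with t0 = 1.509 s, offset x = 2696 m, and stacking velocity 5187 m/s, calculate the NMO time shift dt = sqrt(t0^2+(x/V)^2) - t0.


x/Vnmo = 2696/5187 = 0.519761
(x/Vnmo)^2 = 0.270151
t0^2 = 2.277081
sqrt(2.277081 + 0.270151) = 1.596005
dt = 1.596005 - 1.509 = 0.087005

0.087005


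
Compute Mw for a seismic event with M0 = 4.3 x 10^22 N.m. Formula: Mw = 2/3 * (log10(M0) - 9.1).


log10(M0) = log10(4.3 x 10^22) = 22.6335
Mw = 2/3 * (22.6335 - 9.1)
= 2/3 * 13.5335
= 9.02

9.02


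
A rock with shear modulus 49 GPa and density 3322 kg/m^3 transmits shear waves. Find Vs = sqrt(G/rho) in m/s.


Convert G to Pa: G = 49e9 Pa
Compute G/rho = 49e9 / 3322 = 14750150.5117
Vs = sqrt(14750150.5117) = 3840.59 m/s

3840.59


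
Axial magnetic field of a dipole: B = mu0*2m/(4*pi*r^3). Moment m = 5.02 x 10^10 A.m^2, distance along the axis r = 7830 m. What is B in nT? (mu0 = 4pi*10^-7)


m = 5.02 x 10^10 = 50200000000 A.m^2
2m = 100400000000 A.m^2
r^3 = 7830^3 = 480048687000
B = (4pi*10^-7) * 100400000000 / (4*pi * 480048687000) * 1e9
= 126166.360968 / 6032469713778.5 * 1e9
= 20.9145 nT

20.9145


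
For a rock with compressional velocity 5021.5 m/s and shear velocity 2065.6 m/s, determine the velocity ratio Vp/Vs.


Vp/Vs = 5021.5 / 2065.6
= 2.431

2.431


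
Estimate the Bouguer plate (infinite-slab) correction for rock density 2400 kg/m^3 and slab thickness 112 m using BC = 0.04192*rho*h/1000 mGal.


BC = 0.04192 * rho * h / 1000
= 0.04192 * 2400 * 112 / 1000
= 11.2681 mGal

11.2681


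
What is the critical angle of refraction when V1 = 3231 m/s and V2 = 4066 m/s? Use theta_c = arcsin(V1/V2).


V1/V2 = 3231/4066 = 0.794638
theta_c = arcsin(0.794638) = 52.6211 degrees

52.6211


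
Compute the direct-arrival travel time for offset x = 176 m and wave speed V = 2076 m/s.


t = x / V
= 176 / 2076
= 0.0848 s

0.0848


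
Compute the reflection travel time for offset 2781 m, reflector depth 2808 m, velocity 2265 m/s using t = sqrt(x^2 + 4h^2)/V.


x^2 + 4h^2 = 2781^2 + 4*2808^2 = 7733961 + 31539456 = 39273417
sqrt(39273417) = 6266.8506
t = 6266.8506 / 2265 = 2.7668 s

2.7668


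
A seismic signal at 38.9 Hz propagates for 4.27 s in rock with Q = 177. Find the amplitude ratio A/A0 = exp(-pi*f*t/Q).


pi*f*t/Q = pi*38.9*4.27/177 = 2.948181
A/A0 = exp(-2.948181) = 0.052435

0.052435


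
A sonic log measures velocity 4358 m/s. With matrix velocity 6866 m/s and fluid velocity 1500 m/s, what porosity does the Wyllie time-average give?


1/V - 1/Vm = 1/4358 - 1/6866 = 8.382e-05
1/Vf - 1/Vm = 1/1500 - 1/6866 = 0.00052102
phi = 8.382e-05 / 0.00052102 = 0.1609

0.1609


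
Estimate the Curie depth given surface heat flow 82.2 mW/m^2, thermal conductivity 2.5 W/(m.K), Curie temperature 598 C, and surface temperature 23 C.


T_Curie - T_surf = 598 - 23 = 575 C
Convert q to W/m^2: 82.2 mW/m^2 = 0.0822 W/m^2
d = 575 * 2.5 / 0.0822 = 17487.83 m

17487.83


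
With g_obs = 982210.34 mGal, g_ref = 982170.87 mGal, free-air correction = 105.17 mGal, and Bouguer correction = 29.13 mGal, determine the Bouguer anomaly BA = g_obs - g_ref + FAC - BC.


BA = g_obs - g_ref + FAC - BC
= 982210.34 - 982170.87 + 105.17 - 29.13
= 115.51 mGal

115.51


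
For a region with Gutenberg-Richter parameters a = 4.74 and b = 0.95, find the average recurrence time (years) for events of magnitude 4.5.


log10(N) = 4.74 - 0.95*4.5 = 0.465
N = 10^0.465 = 2.917427
T = 1/N = 1/2.917427 = 0.3428 years

0.3428


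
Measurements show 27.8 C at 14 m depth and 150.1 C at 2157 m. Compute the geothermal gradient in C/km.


dT = 150.1 - 27.8 = 122.3 C
dz = 2157 - 14 = 2143 m
gradient = dT/dz * 1000 = 122.3/2143 * 1000 = 57.0695 C/km

57.0695


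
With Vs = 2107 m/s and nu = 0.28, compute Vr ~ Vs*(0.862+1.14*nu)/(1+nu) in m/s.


Numerator factor = 0.862 + 1.14*0.28 = 1.1812
Denominator = 1 + 0.28 = 1.28
Vr = 2107 * 1.1812 / 1.28 = 1944.37 m/s

1944.37


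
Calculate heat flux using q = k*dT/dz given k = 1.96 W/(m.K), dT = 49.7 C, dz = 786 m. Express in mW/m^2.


q = k * dT / dz * 1000
= 1.96 * 49.7 / 786 * 1000
= 0.123934 * 1000
= 123.9338 mW/m^2

123.9338


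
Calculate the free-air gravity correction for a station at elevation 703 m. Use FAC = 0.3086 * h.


FAC = 0.3086 * h
= 0.3086 * 703
= 216.9458 mGal

216.9458


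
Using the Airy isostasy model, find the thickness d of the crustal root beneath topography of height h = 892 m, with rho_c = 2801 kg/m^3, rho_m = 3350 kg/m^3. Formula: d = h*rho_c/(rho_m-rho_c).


rho_m - rho_c = 3350 - 2801 = 549
d = 892 * 2801 / 549
= 2498492 / 549
= 4550.99 m

4550.99


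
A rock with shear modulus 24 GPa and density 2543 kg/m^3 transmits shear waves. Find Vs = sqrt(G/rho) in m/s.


Convert G to Pa: G = 24e9 Pa
Compute G/rho = 24e9 / 2543 = 9437672.0409
Vs = sqrt(9437672.0409) = 3072.08 m/s

3072.08


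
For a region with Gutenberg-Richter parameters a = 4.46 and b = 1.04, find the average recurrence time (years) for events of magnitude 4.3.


log10(N) = 4.46 - 1.04*4.3 = -0.012
N = 10^-0.012 = 0.972747
T = 1/N = 1/0.972747 = 1.028 years

1.028


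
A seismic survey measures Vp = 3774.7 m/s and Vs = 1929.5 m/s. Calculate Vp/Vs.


Vp/Vs = 3774.7 / 1929.5
= 1.9563

1.9563


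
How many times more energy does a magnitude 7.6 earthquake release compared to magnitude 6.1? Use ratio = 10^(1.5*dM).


M2 - M1 = 7.6 - 6.1 = 1.5
1.5 * 1.5 = 2.25
ratio = 10^2.25 = 177.83

177.83


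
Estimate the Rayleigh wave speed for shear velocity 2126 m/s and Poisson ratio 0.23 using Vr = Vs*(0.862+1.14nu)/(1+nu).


Numerator factor = 0.862 + 1.14*0.23 = 1.1242
Denominator = 1 + 0.23 = 1.23
Vr = 2126 * 1.1242 / 1.23 = 1943.13 m/s

1943.13


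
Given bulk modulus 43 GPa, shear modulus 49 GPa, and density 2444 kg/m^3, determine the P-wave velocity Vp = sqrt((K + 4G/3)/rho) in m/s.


First compute the effective modulus:
K + 4G/3 = 43e9 + 4*49e9/3 = 108333333333.33 Pa
Then divide by density:
108333333333.33 / 2444 = 44326241.1348 Pa/(kg/m^3)
Take the square root:
Vp = sqrt(44326241.1348) = 6657.8 m/s

6657.8


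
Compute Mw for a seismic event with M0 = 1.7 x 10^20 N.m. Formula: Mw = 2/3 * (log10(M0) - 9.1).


log10(M0) = log10(1.7 x 10^20) = 20.2304
Mw = 2/3 * (20.2304 - 9.1)
= 2/3 * 11.1304
= 7.42

7.42


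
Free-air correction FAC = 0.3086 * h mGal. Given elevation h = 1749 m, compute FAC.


FAC = 0.3086 * h
= 0.3086 * 1749
= 539.7414 mGal

539.7414


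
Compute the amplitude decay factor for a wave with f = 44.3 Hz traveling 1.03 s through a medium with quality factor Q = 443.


pi*f*t/Q = pi*44.3*1.03/443 = 0.323584
A/A0 = exp(-0.323584) = 0.723551

0.723551


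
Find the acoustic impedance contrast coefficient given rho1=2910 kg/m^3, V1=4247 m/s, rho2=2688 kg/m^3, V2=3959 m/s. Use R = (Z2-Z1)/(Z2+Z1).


Z1 = 2910 * 4247 = 12358770
Z2 = 2688 * 3959 = 10641792
R = (10641792 - 12358770) / (10641792 + 12358770) = -1716978 / 23000562 = -0.0746

-0.0746


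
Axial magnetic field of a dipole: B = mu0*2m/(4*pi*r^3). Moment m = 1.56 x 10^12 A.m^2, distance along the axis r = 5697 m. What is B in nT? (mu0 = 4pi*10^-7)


m = 1.56 x 10^12 = 1560000000000 A.m^2
2m = 3120000000000 A.m^2
r^3 = 5697^3 = 184900743873
B = (4pi*10^-7) * 3120000000000 / (4*pi * 184900743873) * 1e9
= 3920707.63168 / 2323531274378.82 * 1e9
= 1687.3918 nT

1687.3918


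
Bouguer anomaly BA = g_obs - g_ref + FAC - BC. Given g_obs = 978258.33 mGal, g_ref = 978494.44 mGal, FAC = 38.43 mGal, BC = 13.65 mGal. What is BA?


BA = g_obs - g_ref + FAC - BC
= 978258.33 - 978494.44 + 38.43 - 13.65
= -211.33 mGal

-211.33


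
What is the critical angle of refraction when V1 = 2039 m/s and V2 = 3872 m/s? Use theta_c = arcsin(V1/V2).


V1/V2 = 2039/3872 = 0.526601
theta_c = arcsin(0.526601) = 31.7761 degrees

31.7761


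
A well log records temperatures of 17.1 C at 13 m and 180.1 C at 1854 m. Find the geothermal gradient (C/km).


dT = 180.1 - 17.1 = 163.0 C
dz = 1854 - 13 = 1841 m
gradient = dT/dz * 1000 = 163.0/1841 * 1000 = 88.5388 C/km

88.5388


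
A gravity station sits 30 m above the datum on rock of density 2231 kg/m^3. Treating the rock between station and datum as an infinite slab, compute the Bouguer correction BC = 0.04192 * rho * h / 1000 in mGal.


BC = 0.04192 * rho * h / 1000
= 0.04192 * 2231 * 30 / 1000
= 2.8057 mGal

2.8057


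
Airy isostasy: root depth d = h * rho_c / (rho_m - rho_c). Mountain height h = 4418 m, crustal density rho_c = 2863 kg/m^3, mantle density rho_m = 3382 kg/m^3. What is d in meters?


rho_m - rho_c = 3382 - 2863 = 519
d = 4418 * 2863 / 519
= 12648734 / 519
= 24371.36 m

24371.36


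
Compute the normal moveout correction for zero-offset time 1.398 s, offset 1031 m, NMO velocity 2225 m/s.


x/Vnmo = 1031/2225 = 0.463371
(x/Vnmo)^2 = 0.214712
t0^2 = 1.954404
sqrt(1.954404 + 0.214712) = 1.472792
dt = 1.472792 - 1.398 = 0.074792

0.074792


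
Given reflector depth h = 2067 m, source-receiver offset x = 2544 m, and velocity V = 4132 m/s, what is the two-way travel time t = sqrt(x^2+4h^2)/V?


x^2 + 4h^2 = 2544^2 + 4*2067^2 = 6471936 + 17089956 = 23561892
sqrt(23561892) = 4854.0593
t = 4854.0593 / 4132 = 1.1747 s

1.1747


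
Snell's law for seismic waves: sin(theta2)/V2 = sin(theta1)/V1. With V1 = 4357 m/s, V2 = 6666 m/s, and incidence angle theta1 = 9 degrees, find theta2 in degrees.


sin(theta1) = sin(9 deg) = 0.156434
sin(theta2) = V2/V1 * sin(theta1) = 6666/4357 * 0.156434 = 0.239337
theta2 = arcsin(0.239337) = 13.8474 degrees

13.8474


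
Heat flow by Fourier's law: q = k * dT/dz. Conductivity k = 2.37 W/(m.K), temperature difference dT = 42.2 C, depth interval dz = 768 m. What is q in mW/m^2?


q = k * dT / dz * 1000
= 2.37 * 42.2 / 768 * 1000
= 0.130227 * 1000
= 130.2266 mW/m^2

130.2266


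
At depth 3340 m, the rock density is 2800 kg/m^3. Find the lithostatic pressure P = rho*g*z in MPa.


P = rho * g * z / 1e6
= 2800 * 9.81 * 3340 / 1e6
= 91743120.0 / 1e6
= 91.7431 MPa

91.7431


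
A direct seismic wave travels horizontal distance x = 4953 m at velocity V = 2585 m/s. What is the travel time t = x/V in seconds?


t = x / V
= 4953 / 2585
= 1.9161 s

1.9161


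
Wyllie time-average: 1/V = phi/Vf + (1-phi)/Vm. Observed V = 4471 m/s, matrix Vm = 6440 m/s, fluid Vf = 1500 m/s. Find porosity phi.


1/V - 1/Vm = 1/4471 - 1/6440 = 6.838e-05
1/Vf - 1/Vm = 1/1500 - 1/6440 = 0.00051139
phi = 6.838e-05 / 0.00051139 = 0.1337

0.1337


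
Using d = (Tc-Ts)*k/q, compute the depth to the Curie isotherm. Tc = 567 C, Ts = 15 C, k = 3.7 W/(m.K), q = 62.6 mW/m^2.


T_Curie - T_surf = 567 - 15 = 552 C
Convert q to W/m^2: 62.6 mW/m^2 = 0.0626 W/m^2
d = 552 * 3.7 / 0.0626 = 32626.2 m

32626.2


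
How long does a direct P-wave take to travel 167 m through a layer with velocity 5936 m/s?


t = x / V
= 167 / 5936
= 0.0281 s

0.0281


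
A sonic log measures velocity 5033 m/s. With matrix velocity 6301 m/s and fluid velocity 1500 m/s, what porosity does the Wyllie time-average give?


1/V - 1/Vm = 1/5033 - 1/6301 = 3.998e-05
1/Vf - 1/Vm = 1/1500 - 1/6301 = 0.00050796
phi = 3.998e-05 / 0.00050796 = 0.0787

0.0787


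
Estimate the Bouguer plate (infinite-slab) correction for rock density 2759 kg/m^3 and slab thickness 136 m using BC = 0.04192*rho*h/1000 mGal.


BC = 0.04192 * rho * h / 1000
= 0.04192 * 2759 * 136 / 1000
= 15.7294 mGal

15.7294


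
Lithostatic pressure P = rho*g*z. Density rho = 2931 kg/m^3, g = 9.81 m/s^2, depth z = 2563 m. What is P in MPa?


P = rho * g * z / 1e6
= 2931 * 9.81 * 2563 / 1e6
= 73694220.93 / 1e6
= 73.6942 MPa

73.6942


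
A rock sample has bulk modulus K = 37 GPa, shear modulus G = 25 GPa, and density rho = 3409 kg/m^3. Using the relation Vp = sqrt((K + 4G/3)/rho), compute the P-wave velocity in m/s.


First compute the effective modulus:
K + 4G/3 = 37e9 + 4*25e9/3 = 70333333333.33 Pa
Then divide by density:
70333333333.33 / 3409 = 20631661.2887 Pa/(kg/m^3)
Take the square root:
Vp = sqrt(20631661.2887) = 4542.21 m/s

4542.21


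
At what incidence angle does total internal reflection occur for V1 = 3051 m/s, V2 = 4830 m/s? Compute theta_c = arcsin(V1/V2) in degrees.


V1/V2 = 3051/4830 = 0.631677
theta_c = arcsin(0.631677) = 39.174 degrees

39.174


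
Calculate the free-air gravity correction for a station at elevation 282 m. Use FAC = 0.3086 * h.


FAC = 0.3086 * h
= 0.3086 * 282
= 87.0252 mGal

87.0252


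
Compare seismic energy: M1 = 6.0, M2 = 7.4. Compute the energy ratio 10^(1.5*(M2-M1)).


M2 - M1 = 7.4 - 6.0 = 1.4
1.5 * 1.4 = 2.1
ratio = 10^2.1 = 125.89

125.89


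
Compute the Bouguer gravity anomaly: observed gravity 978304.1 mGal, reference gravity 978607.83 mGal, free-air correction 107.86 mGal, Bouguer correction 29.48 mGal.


BA = g_obs - g_ref + FAC - BC
= 978304.1 - 978607.83 + 107.86 - 29.48
= -225.35 mGal

-225.35


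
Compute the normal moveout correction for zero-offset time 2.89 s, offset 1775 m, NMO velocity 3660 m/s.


x/Vnmo = 1775/3660 = 0.484973
(x/Vnmo)^2 = 0.235198
t0^2 = 8.3521
sqrt(8.3521 + 0.235198) = 2.930409
dt = 2.930409 - 2.89 = 0.040409

0.040409


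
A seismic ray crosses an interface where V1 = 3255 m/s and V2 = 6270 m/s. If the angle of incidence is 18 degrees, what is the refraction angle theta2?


sin(theta1) = sin(18 deg) = 0.309017
sin(theta2) = V2/V1 * sin(theta1) = 6270/3255 * 0.309017 = 0.595249
theta2 = arcsin(0.595249) = 36.5304 degrees

36.5304


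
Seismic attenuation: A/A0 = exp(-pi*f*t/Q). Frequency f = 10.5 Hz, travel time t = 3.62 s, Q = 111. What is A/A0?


pi*f*t/Q = pi*10.5*3.62/111 = 1.075783
A/A0 = exp(-1.075783) = 0.341031

0.341031


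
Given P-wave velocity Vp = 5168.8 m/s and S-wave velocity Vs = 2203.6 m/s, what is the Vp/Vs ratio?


Vp/Vs = 5168.8 / 2203.6
= 2.3456

2.3456


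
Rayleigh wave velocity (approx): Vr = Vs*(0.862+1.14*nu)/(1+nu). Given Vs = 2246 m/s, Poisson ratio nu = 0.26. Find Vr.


Numerator factor = 0.862 + 1.14*0.26 = 1.1584
Denominator = 1 + 0.26 = 1.26
Vr = 2246 * 1.1584 / 1.26 = 2064.89 m/s

2064.89


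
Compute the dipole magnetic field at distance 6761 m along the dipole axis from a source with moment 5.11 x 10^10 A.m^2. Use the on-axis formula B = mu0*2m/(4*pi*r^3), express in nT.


m = 5.11 x 10^10 = 51100000000 A.m^2
2m = 102200000000 A.m^2
r^3 = 6761^3 = 309052889081
B = (4pi*10^-7) * 102200000000 / (4*pi * 309052889081) * 1e9
= 128428.307679 / 3883673143630.28 * 1e9
= 33.0688 nT

33.0688


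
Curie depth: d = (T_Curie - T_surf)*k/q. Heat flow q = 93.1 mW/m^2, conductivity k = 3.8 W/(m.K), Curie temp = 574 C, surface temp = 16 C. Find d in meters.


T_Curie - T_surf = 574 - 16 = 558 C
Convert q to W/m^2: 93.1 mW/m^2 = 0.0931 W/m^2
d = 558 * 3.8 / 0.0931 = 22775.51 m

22775.51


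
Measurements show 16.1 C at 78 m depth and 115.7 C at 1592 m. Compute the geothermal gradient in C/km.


dT = 115.7 - 16.1 = 99.6 C
dz = 1592 - 78 = 1514 m
gradient = dT/dz * 1000 = 99.6/1514 * 1000 = 65.786 C/km

65.786


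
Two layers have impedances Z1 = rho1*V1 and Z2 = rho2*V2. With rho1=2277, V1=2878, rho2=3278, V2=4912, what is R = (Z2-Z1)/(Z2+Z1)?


Z1 = 2277 * 2878 = 6553206
Z2 = 3278 * 4912 = 16101536
R = (16101536 - 6553206) / (16101536 + 6553206) = 9548330 / 22654742 = 0.4215

0.4215


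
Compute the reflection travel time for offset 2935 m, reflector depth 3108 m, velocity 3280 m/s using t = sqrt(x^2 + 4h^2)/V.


x^2 + 4h^2 = 2935^2 + 4*3108^2 = 8614225 + 38638656 = 47252881
sqrt(47252881) = 6874.0731
t = 6874.0731 / 3280 = 2.0958 s

2.0958


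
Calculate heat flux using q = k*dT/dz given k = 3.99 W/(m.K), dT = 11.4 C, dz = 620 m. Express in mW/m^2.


q = k * dT / dz * 1000
= 3.99 * 11.4 / 620 * 1000
= 0.073365 * 1000
= 73.3645 mW/m^2

73.3645


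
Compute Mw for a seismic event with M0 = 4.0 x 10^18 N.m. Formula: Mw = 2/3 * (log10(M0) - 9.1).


log10(M0) = log10(4.0 x 10^18) = 18.6021
Mw = 2/3 * (18.6021 - 9.1)
= 2/3 * 9.5021
= 6.33

6.33


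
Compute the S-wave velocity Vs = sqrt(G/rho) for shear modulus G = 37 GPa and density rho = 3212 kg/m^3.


Convert G to Pa: G = 37e9 Pa
Compute G/rho = 37e9 / 3212 = 11519302.6152
Vs = sqrt(11519302.6152) = 3394.01 m/s

3394.01


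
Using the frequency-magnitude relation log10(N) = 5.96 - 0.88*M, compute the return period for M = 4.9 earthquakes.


log10(N) = 5.96 - 0.88*4.9 = 1.648
N = 10^1.648 = 44.463127
T = 1/N = 1/44.463127 = 0.0225 years

0.0225


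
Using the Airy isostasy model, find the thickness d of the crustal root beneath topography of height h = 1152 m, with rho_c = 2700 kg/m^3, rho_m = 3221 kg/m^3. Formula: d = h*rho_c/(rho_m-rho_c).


rho_m - rho_c = 3221 - 2700 = 521
d = 1152 * 2700 / 521
= 3110400 / 521
= 5970.06 m

5970.06


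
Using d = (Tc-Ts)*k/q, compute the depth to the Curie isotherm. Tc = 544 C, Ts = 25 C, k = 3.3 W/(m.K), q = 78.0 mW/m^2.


T_Curie - T_surf = 544 - 25 = 519 C
Convert q to W/m^2: 78.0 mW/m^2 = 0.078 W/m^2
d = 519 * 3.3 / 0.078 = 21957.69 m

21957.69


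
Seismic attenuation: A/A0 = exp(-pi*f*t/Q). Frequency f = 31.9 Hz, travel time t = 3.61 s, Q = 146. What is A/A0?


pi*f*t/Q = pi*31.9*3.61/146 = 2.477963
A/A0 = exp(-2.477963) = 0.083914

0.083914


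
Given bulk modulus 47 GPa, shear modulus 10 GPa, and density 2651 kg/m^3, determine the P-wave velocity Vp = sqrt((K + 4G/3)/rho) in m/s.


First compute the effective modulus:
K + 4G/3 = 47e9 + 4*10e9/3 = 60333333333.33 Pa
Then divide by density:
60333333333.33 / 2651 = 22758707.406 Pa/(kg/m^3)
Take the square root:
Vp = sqrt(22758707.406) = 4770.61 m/s

4770.61


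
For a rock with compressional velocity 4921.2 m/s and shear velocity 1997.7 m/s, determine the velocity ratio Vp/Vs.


Vp/Vs = 4921.2 / 1997.7
= 2.4634

2.4634


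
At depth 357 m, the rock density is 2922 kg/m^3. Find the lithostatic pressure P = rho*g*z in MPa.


P = rho * g * z / 1e6
= 2922 * 9.81 * 357 / 1e6
= 10233340.74 / 1e6
= 10.2333 MPa

10.2333


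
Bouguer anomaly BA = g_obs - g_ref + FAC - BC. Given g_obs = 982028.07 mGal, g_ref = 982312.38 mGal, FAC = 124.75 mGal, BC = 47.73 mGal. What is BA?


BA = g_obs - g_ref + FAC - BC
= 982028.07 - 982312.38 + 124.75 - 47.73
= -207.29 mGal

-207.29


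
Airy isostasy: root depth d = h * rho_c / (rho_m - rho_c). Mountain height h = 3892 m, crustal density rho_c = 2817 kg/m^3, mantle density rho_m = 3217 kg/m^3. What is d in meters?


rho_m - rho_c = 3217 - 2817 = 400
d = 3892 * 2817 / 400
= 10963764 / 400
= 27409.41 m

27409.41


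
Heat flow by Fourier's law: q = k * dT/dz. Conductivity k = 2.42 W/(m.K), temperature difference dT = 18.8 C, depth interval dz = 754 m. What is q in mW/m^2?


q = k * dT / dz * 1000
= 2.42 * 18.8 / 754 * 1000
= 0.06034 * 1000
= 60.3395 mW/m^2

60.3395


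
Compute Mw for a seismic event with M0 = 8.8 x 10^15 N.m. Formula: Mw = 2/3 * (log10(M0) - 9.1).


log10(M0) = log10(8.8 x 10^15) = 15.9445
Mw = 2/3 * (15.9445 - 9.1)
= 2/3 * 6.8445
= 4.56

4.56


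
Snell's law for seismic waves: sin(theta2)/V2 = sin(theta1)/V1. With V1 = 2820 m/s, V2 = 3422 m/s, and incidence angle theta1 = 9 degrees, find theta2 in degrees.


sin(theta1) = sin(9 deg) = 0.156434
sin(theta2) = V2/V1 * sin(theta1) = 3422/2820 * 0.156434 = 0.189829
theta2 = arcsin(0.189829) = 10.9428 degrees

10.9428


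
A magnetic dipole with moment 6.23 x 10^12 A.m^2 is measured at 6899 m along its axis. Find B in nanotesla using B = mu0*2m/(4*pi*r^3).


m = 6.23 x 10^12 = 6230000000000 A.m^2
2m = 12460000000000 A.m^2
r^3 = 6899^3 = 328366190699
B = (4pi*10^-7) * 12460000000000 / (4*pi * 328366190699) * 1e9
= 15657697.785492 / 4126371249548.97 * 1e9
= 3794.5441 nT

3794.5441
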